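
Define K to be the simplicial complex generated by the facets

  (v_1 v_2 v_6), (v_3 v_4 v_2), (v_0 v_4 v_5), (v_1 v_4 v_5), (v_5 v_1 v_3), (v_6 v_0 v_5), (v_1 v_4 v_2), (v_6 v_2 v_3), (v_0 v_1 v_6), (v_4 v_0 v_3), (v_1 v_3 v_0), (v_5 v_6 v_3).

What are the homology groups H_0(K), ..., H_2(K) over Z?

K has 7 vertices, 18 edges, 12 triangles.
rank ∂_0 = 0, rank ∂_1 = 6 ⇒ b_0 = 7 − 0 − 6 = 1; all invariant factors of ∂_1 are 1 so no torsion. So H_0 ≅ Z.
rank ∂_1 = 6, rank ∂_2 = 12 ⇒ b_1 = 18 − 6 − 12 = 0; ∂_2 has invariant factor(s) [2] giving torsion. So H_1 ≅ Z/2.
rank ∂_2 = 12, rank ∂_3 = 0 ⇒ b_2 = 12 − 12 − 0 = 0. So H_2 ≅ 0.

H_0 ≅ Z,  H_1 ≅ Z/2,  H_2 = 0.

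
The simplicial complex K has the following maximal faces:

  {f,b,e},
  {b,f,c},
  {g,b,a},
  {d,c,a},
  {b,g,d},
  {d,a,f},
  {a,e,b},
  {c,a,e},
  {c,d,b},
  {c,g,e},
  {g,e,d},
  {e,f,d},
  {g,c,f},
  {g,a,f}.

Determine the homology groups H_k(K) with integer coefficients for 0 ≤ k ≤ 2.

Order the vertices as a < b < c < d < e < f < g. Listing each simplex with vertices in this order, K has dimension 2 with simplices:

  0-simplices (7): a, b, c, d, e, f, g
  1-simplices (21): ab, ac, ad, ae, af, ag, bc, bd, be, bf, bg, cd, ce, cf, cg, de, df, dg, ef, eg, fg
  2-simplices (14): abe, abg, acd, ace, adf, afg, bcd, bcf, bdg, bef, ceg, cfg, def, deg

giving chain groups C_0 ≅ Z^7, C_1 ≅ Z^21, C_2 ≅ Z^14.

∂_1: C_1 → C_0 sends each edge [p,q] (with p < q) to q − p. For instance
  ∂ab = b − a.
This gives a 7×21 integer matrix of rank 6; reducing to Smith normal form yields diagonal entries (1,1,1,1,1,1).

∂_2: C_2 → C_1 maps a triangle to the signed sum of its edges. For instance
  ∂afg = fg − ag + af,
  ∂deg = eg − dg + de.
The resulting 21×14 matrix has rank 13, and its Smith normal form has invariant factors (1,1,1,1,1,1,1,1,1,1,1,1,1).

Reading off H_k = ker ∂_k / im ∂_{k+1}:

  H_0: rank C_0 − rank ∂_1 = 7 − 6 = 1, and the invariant factors of ∂_1 are all 1, so H_0 = Z.
  H_1: rank ker ∂_1 − rank ∂_2 = (21 − 6) − 13 = 2, and the invariant factors of ∂_2 are all 1, so H_1 = Z^2.
  H_2: rank ker ∂_2 − rank ∂_3 = (14 − 13) − 0 = 1, and there is no ∂_3, so H_2 = Z.

As a check, the Euler characteristic is 7 − 21 + 14 = 0, which agrees with 1 − 2 + 1 = 0.
(K is a triangulation of the torus T^2.)

H_0 = Z,  H_1 = Z^2,  H_2 = Z.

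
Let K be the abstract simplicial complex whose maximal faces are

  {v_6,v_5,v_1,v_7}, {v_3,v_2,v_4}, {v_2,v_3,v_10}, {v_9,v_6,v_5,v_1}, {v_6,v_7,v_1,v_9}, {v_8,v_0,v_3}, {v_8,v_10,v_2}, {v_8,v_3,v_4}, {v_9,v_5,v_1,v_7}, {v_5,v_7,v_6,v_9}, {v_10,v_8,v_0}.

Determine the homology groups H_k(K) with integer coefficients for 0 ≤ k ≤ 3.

H_0 = Z^2,  H_1 = Z,  H_2 = 0,  H_3 = Z.

We work with the vertex ordering v_0 < v_1 < v_2 < v_3 < v_4 < v_5 < v_6 < v_7 < v_8 < v_9 < v_10. The simplices of K, each written with vertices in increasing order, are:

  0-simplices (11): [v_0], [v_1], [v_2], [v_3], [v_4], [v_5], [v_6], [v_7], [v_8], [v_9], [v_10]
  1-simplices (22): (22 of them)
  2-simplices (16): (16 of them)
  3-simplices (5): [v_1,v_5,v_6,v_7], [v_1,v_5,v_6,v_9], [v_1,v_5,v_7,v_9], [v_1,v_6,v_7,v_9], [v_5,v_6,v_7,v_9]

Hence C_0 ≅ Z^11, C_1 ≅ Z^22, C_2 ≅ Z^16, C_3 ≅ Z^5.

The boundary map ∂_1: C_1 → C_0 sends each edge [p,q] (with p < q) to q − p. For instance
  ∂[v_8,v_10] = [v_10] − [v_8].
The resulting 11×22 matrix has rank 9, and its Smith normal form has invariant factors (1,1,1,1,1,1,1,1,1).

The boundary map ∂_2: C_2 → C_1 acts by ∂[p,q,r] = [q,r] − [p,r] + [p,q]. For instance
  ∂[v_1,v_7,v_9] = [v_7,v_9] − [v_1,v_9] + [v_1,v_7],
  ∂[v_1,v_6,v_9] = [v_6,v_9] − [v_1,v_9] + [v_1,v_6].
The 22×16 boundary matrix has rank 12 and Smith normal form diag(1,1,1,1,1,1,1,1,1,1,1,1).

The boundary map ∂_3: C_3 → C_2 sends each 3-simplex σ to the alternating sum Σ_i (−1)^i (σ with its i-th vertex removed). For instance
  ∂[v_1,v_5,v_6,v_7] = [v_5,v_6,v_7] − [v_1,v_6,v_7] + [v_1,v_5,v_7] − [v_1,v_5,v_6],
  ∂[v_5,v_6,v_7,v_9] = [v_6,v_7,v_9] − [v_5,v_7,v_9] + [v_5,v_6,v_9] − [v_5,v_6,v_7].
As a 16×5 matrix over Z this has rank 4, with invariant factors (1,1,1,1).

Computing H_k = (kernel of ∂_k) / (image of ∂_{k+1}):

  H_0: rank C_0 − rank ∂_1 = 11 − 9 = 2, and the invariant factors of ∂_1 are all 1, so H_0 = Z^2.
  H_1: rank ker ∂_1 − rank ∂_2 = (22 − 9) − 12 = 1, and the invariant factors of ∂_2 are all 1, so H_1 = Z.
  H_2: rank ker ∂_2 − rank ∂_3 = (16 − 12) − 4 = 0, and the invariant factors of ∂_3 are all 1, so H_2 = 0.
  H_3: rank ker ∂_3 − rank ∂_4 = (5 − 4) − 0 = 1, and there is no ∂_4, so H_3 = Z.

(K is a triangulation of the disjoint union of the cylinder S^1 x I and the 3-sphere S^3.)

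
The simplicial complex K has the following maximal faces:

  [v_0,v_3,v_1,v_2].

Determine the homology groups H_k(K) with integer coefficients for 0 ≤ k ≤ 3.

Fix the vertex order v_0 < v_1 < v_2 < v_3 and write every simplex with vertices in increasing order. Then dim K = 3 and the simplices of K are:

  0-simplices (4): [v_0], [v_1], [v_2], [v_3]
  1-simplices (6): [v_0,v_1], [v_0,v_2], [v_0,v_3], [v_1,v_2], [v_1,v_3], [v_2,v_3]
  2-simplices (4): [v_0,v_1,v_2], [v_0,v_1,v_3], [v_0,v_2,v_3], [v_1,v_2,v_3]
  3-simplices (1): [v_0,v_1,v_2,v_3]

so the chain groups are C_0 ≅ Z^4, C_1 ≅ Z^6, C_2 ≅ Z^4, C_3 ≅ Z^1.

The boundary map ∂_1: C_1 → C_0 sends each edge [p,q] (with p < q) to q − p. For instance
  ∂[v_2,v_3] = [v_3] − [v_2].
The resulting 4×6 matrix has rank 3, and its Smith normal form has invariant factors (1,1,1).

Boundary ∂_2: C_2 → C_1 sends each 2-simplex [p,q,r] to [q,r] − [p,r] + [p,q]. For instance
  ∂[v_0,v_2,v_3] = [v_2,v_3] − [v_0,v_3] + [v_0,v_2],
  ∂[v_1,v_2,v_3] = [v_2,v_3] − [v_1,v_3] + [v_1,v_2].
As a 6×4 matrix over Z this has rank 3, with invariant factors (1,1,1).

The boundary map ∂_3: C_3 → C_2 sends each 3-simplex σ to the alternating sum Σ_i (−1)^i (σ with its i-th vertex removed). For instance
  ∂[v_0,v_1,v_2,v_3] = [v_1,v_2,v_3] − [v_0,v_2,v_3] + [v_0,v_1,v_3] − [v_0,v_1,v_2].
The resulting 4×1 matrix has rank 1, and its Smith normal form has invariant factors (1).

Reading off H_k = ker ∂_k / im ∂_{k+1}:

  H_0: rank C_0 − rank ∂_1 = 4 − 3 = 1, and the invariant factors of ∂_1 are all 1, so H_0 ≅ Z.
  H_1: rank ker ∂_1 − rank ∂_2 = (6 − 3) − 3 = 0, and the invariant factors of ∂_2 are all 1, so H_1 ≅ 0.
  H_2: rank ker ∂_2 − rank ∂_3 = (4 − 3) − 1 = 0, and the invariant factors of ∂_3 are all 1, so H_2 ≅ 0.
  H_3: rank ker ∂_3 − rank ∂_4 = (1 − 1) − 0 = 0, and there is no ∂_4, so H_3 ≅ 0.

As a check, the Euler characteristic is 4 − 6 + 4 − 1 = 1, which agrees with 1 − 0 + 0 − 0 = 1.
(K is a triangulation of the 3-simplex.)

H_0 = Z,  H_1 = 0,  H_2 = 0,  H_3 = 0.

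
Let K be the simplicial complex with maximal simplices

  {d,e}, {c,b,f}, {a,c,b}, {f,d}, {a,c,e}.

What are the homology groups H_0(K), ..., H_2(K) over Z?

H_0 ≅ Z,  H_1 ≅ Z,  H_2 = 0.

We work with the vertex ordering a < b < c < d < e < f. The simplices of K, each written with vertices in increasing order, are:

  0-simplices (6): a, b, c, d, e, f
  1-simplices (9): ab, ac, ae, bc, bf, ce, cf, de, df
  2-simplices (3): abc, ace, bcf

so the chain groups are C_0 ≅ Z^6, C_1 ≅ Z^9, C_2 ≅ Z^3.

∂_1: C_1 → C_0 is given by ∂[p,q] = [q] − [p]. For instance
  ∂ce = e − c.
The 6×9 boundary matrix has rank 5 and Smith normal form diag(1,1,1,1,1).

Boundary ∂_2: C_2 → C_1 acts by ∂[p,q,r] = [q,r] − [p,r] + [p,q]. For instance
  ∂abc = bc − ac + ab,
  ∂bcf = cf − bf + bc.
As a 9×3 matrix over Z this has rank 3, with invariant factors (1,1,1).

Now H_k = ker ∂_k / im ∂_{k+1}, so:

  H_0: rank C_0 − rank ∂_1 = 6 − 5 = 1, and the invariant factors of ∂_1 are all 1, so H_0 = Z.
  H_1: rank ker ∂_1 − rank ∂_2 = (9 − 5) − 3 = 1, and the invariant factors of ∂_2 are all 1, so H_1 = Z.
  H_2: rank ker ∂_2 − rank ∂_3 = (3 − 3) − 0 = 0, and there is no ∂_3, so H_2 = 0.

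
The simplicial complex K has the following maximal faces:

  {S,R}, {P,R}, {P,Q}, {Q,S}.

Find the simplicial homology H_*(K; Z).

H_0 = Z,  H_1 = Z.

We work with the vertex ordering P < Q < R < S. The simplices of K, each written with vertices in increasing order, are:

  0-simplices (4): P, Q, R, S
  1-simplices (4): PQ, PR, QS, RS

giving chain groups C_0 ≅ Z^4, C_1 ≅ Z^4.

∂_1: C_1 → C_0 is given by ∂[p,q] = [q] − [p].
The resulting 4×4 matrix has rank 3, and its Smith normal form has invariant factors (1,1,1).

Computing H_k = (kernel of ∂_k) / (image of ∂_{k+1}):

  H_0: rank C_0 − rank ∂_1 = 4 − 3 = 1, and the invariant factors of ∂_1 are all 1, so H_0 = Z.
  H_1: rank ker ∂_1 − rank ∂_2 = (4 − 3) − 0 = 1, and there is no ∂_2, so H_1 = Z.

As a check, the Euler characteristic is 4 − 4 = 0, which agrees with 1 − 1 = 0.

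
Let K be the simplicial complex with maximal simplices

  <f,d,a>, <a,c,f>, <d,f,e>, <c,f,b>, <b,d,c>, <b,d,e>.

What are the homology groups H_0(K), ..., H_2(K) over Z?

H_0 = Z,  H_1 = Z,  H_2 = 0.

K has 6 vertices, 12 edges, 6 triangles.
rank ∂_0 = 0, rank ∂_1 = 5 ⇒ b_0 = 6 − 0 − 5 = 1; all invariant factors of ∂_1 are 1 so no torsion. So H_0 = Z.
rank ∂_1 = 5, rank ∂_2 = 6 ⇒ b_1 = 12 − 5 − 6 = 1; all invariant factors of ∂_2 are 1 so no torsion. So H_1 = Z.
rank ∂_2 = 6, rank ∂_3 = 0 ⇒ b_2 = 6 − 6 − 0 = 0. So H_2 = 0.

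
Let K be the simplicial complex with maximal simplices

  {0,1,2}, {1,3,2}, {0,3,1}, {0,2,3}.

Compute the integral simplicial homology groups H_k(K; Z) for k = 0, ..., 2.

K has 4 vertices, 6 edges, 4 triangles.
rank ∂_0 = 0, rank ∂_1 = 3 ⇒ b_0 = 4 − 0 − 3 = 1; all invariant factors of ∂_1 are 1 so no torsion. So H_0 = Z.
rank ∂_1 = 3, rank ∂_2 = 3 ⇒ b_1 = 6 − 3 − 3 = 0; all invariant factors of ∂_2 are 1 so no torsion. So H_1 = 0.
rank ∂_2 = 3, rank ∂_3 = 0 ⇒ b_2 = 4 − 3 − 0 = 1. So H_2 = Z.

H_0 ≅ Z,  H_1 = 0,  H_2 ≅ Z.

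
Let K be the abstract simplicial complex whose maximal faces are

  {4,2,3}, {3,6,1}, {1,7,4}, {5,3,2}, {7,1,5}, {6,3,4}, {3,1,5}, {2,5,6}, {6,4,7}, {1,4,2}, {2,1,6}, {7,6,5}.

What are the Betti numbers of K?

Fix the vertex order 1 < 2 < 3 < 4 < 5 < 6 < 7 and write every simplex with vertices in increasing order. Then dim K = 2 and the simplices of K are:

  0-simplices (7): [1], [2], [3], [4], [5], [6], [7]
  1-simplices (18): [1,2], [1,3], [1,4], [1,5], [1,6], [1,7], [2,3], [2,4], [2,5], [2,6], [3,4], [3,5], [3,6], [4,6], [4,7], [5,6], [5,7], [6,7]
  2-simplices (12): [1,2,4], [1,2,6], [1,3,5], [1,3,6], [1,4,7], [1,5,7], [2,3,4], [2,3,5], [2,5,6], [3,4,6], [4,6,7], [5,6,7]

giving chain groups C_0 ≅ Z^7, C_1 ≅ Z^18, C_2 ≅ Z^12.

Boundary ∂_1: C_1 → C_0 maps an edge to its endpoints' difference, ∂[p,q] = q − p. For instance
  ∂[4,6] = [6] − [4].
This gives a 7×18 integer matrix of rank 6; reducing to Smith normal form yields diagonal entries (1,1,1,1,1,1).

∂_2: C_2 → C_1 sends each 2-simplex [p,q,r] to [q,r] − [p,r] + [p,q]. For instance
  ∂[1,3,5] = [3,5] − [1,5] + [1,3],
  ∂[2,5,6] = [5,6] − [2,6] + [2,5].
The resulting 18×12 matrix has rank 12, and its Smith normal form has invariant factors (1,1,1,1,1,1,1,1,1,1,1,2).

Now H_k = ker ∂_k / im ∂_{k+1}, so:

  H_0: rank C_0 − rank ∂_1 = 7 − 6 = 1, and the invariant factors of ∂_1 are all 1, so H_0 ≅ Z.
  H_1: rank ker ∂_1 − rank ∂_2 = (18 − 6) − 12 = 0, and ∂_2 has invariant factor 2 > 1, so H_1 ≅ Z/2Z.
  H_2: rank ker ∂_2 − rank ∂_3 = (12 − 12) − 0 = 0, and there is no ∂_3, so H_2 ≅ 0.

Hence the Betti numbers are b_0 = 1, b_1 = 0, b_2 = 0.

b_0 = 1, b_1 = 0, b_2 = 0.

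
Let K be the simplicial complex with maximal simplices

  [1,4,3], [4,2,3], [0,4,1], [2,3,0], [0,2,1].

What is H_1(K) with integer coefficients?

We work with the vertex ordering 0 < 1 < 2 < 3 < 4. The simplices of K, each written with vertices in increasing order, are:

  0-simplices (5): [0], [1], [2], [3], [4]
  1-simplices (10): [0,1], [0,2], [0,3], [0,4], [1,2], [1,3], [1,4], [2,3], [2,4], [3,4]
  2-simplices (5): [0,1,2], [0,1,4], [0,2,3], [1,3,4], [2,3,4]

so the chain groups are C_0 ≅ Z^5, C_1 ≅ Z^10, C_2 ≅ Z^5.

The boundary map ∂_1: C_1 → C_0 sends each edge [p,q] (with p < q) to q − p. For instance
  ∂[3,4] = [4] − [3].
As a 5×10 matrix over Z this has rank 4, with invariant factors (1,1,1,1).

Boundary ∂_2: C_2 → C_1 maps a triangle to the signed sum of its edges. For instance
  ∂[0,1,4] = [1,4] − [0,4] + [0,1],
  ∂[0,1,2] = [1,2] − [0,2] + [0,1].
As a 10×5 matrix over Z this has rank 5, with invariant factors (1,1,1,1,1).

Computing H_k = (kernel of ∂_k) / (image of ∂_{k+1}):

  H_1: rank ker ∂_1 − rank ∂_2 = (10 − 4) − 5 = 1, and the invariant factors of ∂_2 are all 1, so H_1 ≅ Z.

H_1 = Z.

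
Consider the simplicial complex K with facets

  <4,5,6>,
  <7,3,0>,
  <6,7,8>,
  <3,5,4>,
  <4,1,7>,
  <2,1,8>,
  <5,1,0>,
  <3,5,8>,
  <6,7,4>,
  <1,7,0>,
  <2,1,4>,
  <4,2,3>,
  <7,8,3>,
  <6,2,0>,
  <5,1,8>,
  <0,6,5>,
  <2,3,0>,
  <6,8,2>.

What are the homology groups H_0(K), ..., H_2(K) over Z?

H_0 = Z,  H_1 = Z^2,  H_2 = Z.

Fix the vertex order 0 < 1 < 2 < 3 < 4 < 5 < 6 < 7 < 8 and write every simplex with vertices in increasing order. Then dim K = 2 and the simplices of K are:

  0-simplices (9): [0], [1], [2], [3], [4], [5], [6], [7], [8]
  1-simplices (27): (27 of them)
  2-simplices (18): [0,1,5], [0,1,7], [0,2,3], [0,2,6], [0,3,7], [0,5,6], [1,2,4], [1,2,8], [1,4,7], [1,5,8], [2,3,4], [2,6,8], [3,4,5], [3,5,8], [3,7,8], [4,5,6], [4,6,7], [6,7,8]

so the chain groups are C_0 ≅ Z^9, C_1 ≅ Z^27, C_2 ≅ Z^18.

Boundary ∂_1: C_1 → C_0 sends each edge [p,q] (with p < q) to q − p.
The 9×27 boundary matrix has rank 8 and Smith normal form diag(1,1,1,1,1,1,1,1).

The boundary map ∂_2: C_2 → C_1 sends each 2-simplex [p,q,r] to [q,r] − [p,r] + [p,q]. For instance
  ∂[1,4,7] = [4,7] − [1,7] + [1,4],
  ∂[4,5,6] = [5,6] − [4,6] + [4,5].
As a 27×18 matrix over Z this has rank 17, with invariant factors (1,1,1,1,1,1,1,1,1,1,1,1,1,1,1,1,1).

Now H_k = ker ∂_k / im ∂_{k+1}, so:

  H_0: rank C_0 − rank ∂_1 = 9 − 8 = 1, and the invariant factors of ∂_1 are all 1, so H_0 ≅ Z.
  H_1: rank ker ∂_1 − rank ∂_2 = (27 − 8) − 17 = 2, and the invariant factors of ∂_2 are all 1, so H_1 ≅ Z^2.
  H_2: rank ker ∂_2 − rank ∂_3 = (18 − 17) − 0 = 1, and there is no ∂_3, so H_2 ≅ Z.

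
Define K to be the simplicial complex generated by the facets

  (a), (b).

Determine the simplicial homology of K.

K has 2 vertices.
rank ∂_0 = 0, rank ∂_1 = 0 ⇒ b_0 = 2 − 0 − 0 = 2. So H_0 ≅ Z^2.

H_0 ≅ Z^2.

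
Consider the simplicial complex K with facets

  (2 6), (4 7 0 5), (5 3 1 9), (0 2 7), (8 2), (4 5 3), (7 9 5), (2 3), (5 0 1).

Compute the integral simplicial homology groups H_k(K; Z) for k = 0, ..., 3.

We work with the vertex ordering 0 < 1 < 2 < 3 < 4 < 5 < 6 < 7 < 8 < 9. The simplices of K, each written with vertices in increasing order, are:

  0-simplices (10): [0], [1], [2], [3], [4], [5], [6], [7], [8], [9]
  1-simplices (20): [0,1], [0,2], [0,4], [0,5], [0,7], [1,3], [1,5], [1,9], [2,3], [2,6], [2,7], [2,8], [3,4], [3,5], [3,9], [4,5], [4,7], [5,7], [5,9], [7,9]
  2-simplices (12): [0,1,5], [0,2,7], [0,4,5], [0,4,7], [0,5,7], [1,3,5], [1,3,9], [1,5,9], [3,4,5], [3,5,9], [4,5,7], [5,7,9]
  3-simplices (2): [0,4,5,7], [1,3,5,9]

giving chain groups C_0 ≅ Z^10, C_1 ≅ Z^20, C_2 ≅ Z^12, C_3 ≅ Z^2.

Boundary ∂_1: C_1 → C_0 sends each edge [p,q] (with p < q) to q − p.
The 10×20 boundary matrix has rank 9 and Smith normal form diag(1,1,1,1,1,1,1,1,1).

∂_2: C_2 → C_1 maps a triangle to the signed sum of its edges. For instance
  ∂[0,4,7] = [4,7] − [0,7] + [0,4],
  ∂[0,4,5] = [4,5] − [0,5] + [0,4].
The 20×12 boundary matrix has rank 10 and Smith normal form diag(1,1,1,1,1,1,1,1,1,1).

The boundary map ∂_3: C_3 → C_2 sends each 3-simplex σ to the alternating sum Σ_i (−1)^i (σ with its i-th vertex removed). For instance
  ∂[1,3,5,9] = [3,5,9] − [1,5,9] + [1,3,9] − [1,3,5],
  ∂[0,4,5,7] = [4,5,7] − [0,5,7] + [0,4,7] − [0,4,5].
The 12×2 boundary matrix has rank 2 and Smith normal form diag(1,1).

From H_k ≅ ker(∂_k) / im(∂_{k+1}) we obtain:

  H_0: rank C_0 − rank ∂_1 = 10 − 9 = 1, and the invariant factors of ∂_1 are all 1, so H_0 = Z.
  H_1: rank ker ∂_1 − rank ∂_2 = (20 − 9) − 10 = 1, and the invariant factors of ∂_2 are all 1, so H_1 = Z.
  H_2: rank ker ∂_2 − rank ∂_3 = (12 − 10) − 2 = 0, and the invariant factors of ∂_3 are all 1, so H_2 = 0.
  H_3: rank ker ∂_3 − rank ∂_4 = (2 − 2) − 0 = 0, and there is no ∂_4, so H_3 = 0.

As a check, the Euler characteristic is 10 − 20 + 12 − 2 = 0, which agrees with 1 − 1 + 0 − 0 = 0.

H_0 ≅ Z,  H_1 ≅ Z,  H_2 = 0,  H_3 = 0.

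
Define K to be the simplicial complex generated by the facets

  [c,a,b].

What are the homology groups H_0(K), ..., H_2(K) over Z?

Order the vertices as a < b < c. Listing each simplex with vertices in this order, K has dimension 2 with simplices:

  0-simplices (3): a, b, c
  1-simplices (3): ab, ac, bc
  2-simplices (1): abc

Hence C_0 ≅ Z^3, C_1 ≅ Z^3, C_2 ≅ Z^1.

∂_1: C_1 → C_0 is given by ∂[p,q] = [q] − [p].
This gives a 3×3 integer matrix of rank 2; reducing to Smith normal form yields diagonal entries (1,1).

∂_2: C_2 → C_1 maps a triangle to the signed sum of its edges. For instance
  ∂abc = bc − ac + ab.
The 3×1 boundary matrix has rank 1 and Smith normal form diag(1).

Now H_k = ker ∂_k / im ∂_{k+1}, so:

  H_0: rank C_0 − rank ∂_1 = 3 − 2 = 1, and the invariant factors of ∂_1 are all 1, so H_0 ≅ Z.
  H_1: rank ker ∂_1 − rank ∂_2 = (3 − 2) − 1 = 0, and the invariant factors of ∂_2 are all 1, so H_1 ≅ 0.
  H_2: rank ker ∂_2 − rank ∂_3 = (1 − 1) − 0 = 0, and there is no ∂_3, so H_2 ≅ 0.

(K is a triangulation of the 2-simplex.)

H_0 ≅ Z,  H_1 = 0,  H_2 = 0.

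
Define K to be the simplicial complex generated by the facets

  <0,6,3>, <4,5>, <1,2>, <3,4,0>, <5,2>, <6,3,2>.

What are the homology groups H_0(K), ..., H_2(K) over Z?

Fix the vertex order 0 < 1 < 2 < 3 < 4 < 5 < 6 and write every simplex with vertices in increasing order. Then dim K = 2 and the simplices of K are:

  0-simplices (7): [0], [1], [2], [3], [4], [5], [6]
  1-simplices (10): [0,3], [0,4], [0,6], [1,2], [2,3], [2,5], [2,6], [3,4], [3,6], [4,5]
  2-simplices (3): [0,3,4], [0,3,6], [2,3,6]

giving chain groups C_0 ≅ Z^7, C_1 ≅ Z^10, C_2 ≅ Z^3.

∂_1: C_1 → C_0 is given by ∂[p,q] = [q] − [p]. For instance
  ∂[2,3] = [3] − [2].
The 7×10 boundary matrix has rank 6 and Smith normal form diag(1,1,1,1,1,1).

∂_2: C_2 → C_1 acts by ∂[p,q,r] = [q,r] − [p,r] + [p,q]. For instance
  ∂[2,3,6] = [3,6] − [2,6] + [2,3],
  ∂[0,3,4] = [3,4] − [0,4] + [0,3].
As a 10×3 matrix over Z this has rank 3, with invariant factors (1,1,1).

Computing H_k = (kernel of ∂_k) / (image of ∂_{k+1}):

  H_0: rank C_0 − rank ∂_1 = 7 − 6 = 1, and the invariant factors of ∂_1 are all 1, so H_0 ≅ Z.
  H_1: rank ker ∂_1 − rank ∂_2 = (10 − 6) − 3 = 1, and the invariant factors of ∂_2 are all 1, so H_1 ≅ Z.
  H_2: rank ker ∂_2 − rank ∂_3 = (3 − 3) − 0 = 0, and there is no ∂_3, so H_2 ≅ 0.

H_0 ≅ Z,  H_1 ≅ Z,  H_2 = 0.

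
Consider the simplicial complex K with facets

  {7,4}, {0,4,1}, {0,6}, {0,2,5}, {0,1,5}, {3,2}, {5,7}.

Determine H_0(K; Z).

Take the total order 0 < 1 < 2 < 3 < 4 < 5 < 6 < 7 on the vertex set. Then K (dimension 2) consists of the simplices:

  0-simplices (8): [0], [1], [2], [3], [4], [5], [6], [7]
  1-simplices (11): [0,1], [0,2], [0,4], [0,5], [0,6], [1,4], [1,5], [2,3], [2,5], [4,7], [5,7]
  2-simplices (3): [0,1,4], [0,1,5], [0,2,5]

Hence C_0 ≅ Z^8, C_1 ≅ Z^11, C_2 ≅ Z^3.

∂_1: C_1 → C_0 sends each edge [p,q] (with p < q) to q − p. For instance
  ∂[0,5] = [5] − [0].
The 8×11 boundary matrix has rank 7 and Smith normal form diag(1,1,1,1,1,1,1).

The boundary map ∂_2: C_2 → C_1 sends each 2-simplex [p,q,r] to [q,r] − [p,r] + [p,q]. For instance
  ∂[0,1,4] = [1,4] − [0,4] + [0,1],
  ∂[0,1,5] = [1,5] − [0,5] + [0,1].
The 11×3 boundary matrix has rank 3 and Smith normal form diag(1,1,1).

From H_k ≅ ker(∂_k) / im(∂_{k+1}) we obtain:

  H_0: rank C_0 − rank ∂_1 = 8 − 7 = 1, and the invariant factors of ∂_1 are all 1, so H_0 = Z.

H_0 ≅ Z.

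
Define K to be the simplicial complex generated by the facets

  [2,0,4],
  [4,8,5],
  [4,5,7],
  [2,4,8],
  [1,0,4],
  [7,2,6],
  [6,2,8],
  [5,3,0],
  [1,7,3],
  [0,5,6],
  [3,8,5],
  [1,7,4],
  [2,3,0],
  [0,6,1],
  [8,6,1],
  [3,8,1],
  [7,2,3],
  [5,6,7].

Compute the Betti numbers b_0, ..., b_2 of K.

b_0 = 1, b_1 = 2, b_2 = 1.

Take the total order 0 < 1 < 2 < 3 < 4 < 5 < 6 < 7 < 8 on the vertex set. Then K (dimension 2) consists of the simplices:

  0-simplices (9): [0], [1], [2], [3], [4], [5], [6], [7], [8]
  1-simplices (27): (27 of them)
  2-simplices (18): [0,1,4], [0,1,6], [0,2,3], [0,2,4], [0,3,5], [0,5,6], [1,3,7], [1,3,8], [1,4,7], [1,6,8], [2,3,7], [2,4,8], [2,6,7], [2,6,8], [3,5,8], [4,5,7], [4,5,8], [5,6,7]

Hence C_0 ≅ Z^9, C_1 ≅ Z^27, C_2 ≅ Z^18.

Boundary ∂_1: C_1 → C_0 sends each edge [p,q] (with p < q) to q − p.
The 9×27 boundary matrix has rank 8 and Smith normal form diag(1,1,1,1,1,1,1,1).

Boundary ∂_2: C_2 → C_1 sends each 2-simplex [p,q,r] to [q,r] − [p,r] + [p,q]. For instance
  ∂[3,5,8] = [5,8] − [3,8] + [3,5],
  ∂[4,5,7] = [5,7] − [4,7] + [4,5].
The 27×18 boundary matrix has rank 17 and Smith normal form diag(1,1,1,1,1,1,1,1,1,1,1,1,1,1,1,1,1).

Now H_k = ker ∂_k / im ∂_{k+1}, so:

  H_0: rank C_0 − rank ∂_1 = 9 − 8 = 1, and the invariant factors of ∂_1 are all 1, so H_0 ≅ Z.
  H_1: rank ker ∂_1 − rank ∂_2 = (27 − 8) − 17 = 2, and the invariant factors of ∂_2 are all 1, so H_1 ≅ Z^2.
  H_2: rank ker ∂_2 − rank ∂_3 = (18 − 17) − 0 = 1, and there is no ∂_3, so H_2 ≅ Z.

Hence the Betti numbers are b_0 = 1, b_1 = 2, b_2 = 1.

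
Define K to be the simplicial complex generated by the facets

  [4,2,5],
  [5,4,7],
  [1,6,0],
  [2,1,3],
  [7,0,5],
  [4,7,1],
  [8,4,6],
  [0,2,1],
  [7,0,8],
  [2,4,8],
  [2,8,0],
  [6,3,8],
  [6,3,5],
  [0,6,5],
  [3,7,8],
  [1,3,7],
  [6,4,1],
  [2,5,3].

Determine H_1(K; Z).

H_1 ≅ Z^2.

K has 9 vertices, 27 edges, 18 triangles.
rank ∂_1 = 8, rank ∂_2 = 17 ⇒ b_1 = 27 − 8 − 17 = 2; all invariant factors of ∂_2 are 1 so no torsion. So H_1 ≅ Z^2.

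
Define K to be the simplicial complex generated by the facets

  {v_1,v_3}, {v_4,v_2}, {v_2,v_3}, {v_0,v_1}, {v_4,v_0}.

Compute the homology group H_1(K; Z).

K has 5 vertices, 5 edges.
rank ∂_1 = 4, rank ∂_2 = 0 ⇒ b_1 = 5 − 4 − 0 = 1. So H_1 ≅ Z.

H_1 = Z.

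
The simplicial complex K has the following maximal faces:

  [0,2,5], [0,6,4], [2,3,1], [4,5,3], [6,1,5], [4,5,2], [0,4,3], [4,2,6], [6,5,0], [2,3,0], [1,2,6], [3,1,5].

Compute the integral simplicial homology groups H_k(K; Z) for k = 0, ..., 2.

K has 7 vertices, 18 edges, 12 triangles.
rank ∂_0 = 0, rank ∂_1 = 6 ⇒ b_0 = 7 − 0 − 6 = 1; all invariant factors of ∂_1 are 1 so no torsion. So H_0 ≅ Z.
rank ∂_1 = 6, rank ∂_2 = 12 ⇒ b_1 = 18 − 6 − 12 = 0; ∂_2 has invariant factor(s) [2] giving torsion. So H_1 ≅ Z/2.
rank ∂_2 = 12, rank ∂_3 = 0 ⇒ b_2 = 12 − 12 − 0 = 0. So H_2 ≅ 0.

H_0 ≅ Z,  H_1 ≅ Z/2,  H_2 = 0.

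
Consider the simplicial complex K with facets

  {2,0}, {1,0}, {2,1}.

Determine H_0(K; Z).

We work with the vertex ordering 0 < 1 < 2. The simplices of K, each written with vertices in increasing order, are:

  0-simplices (3): [0], [1], [2]
  1-simplices (3): [0,1], [0,2], [1,2]

giving chain groups C_0 ≅ Z^3, C_1 ≅ Z^3.

Boundary ∂_1: C_1 → C_0 sends each edge [p,q] (with p < q) to q − p. For instance
  ∂[0,1] = [1] − [0].
As a 3×3 matrix over Z this has rank 2, with invariant factors (1,1).

From H_k ≅ ker(∂_k) / im(∂_{k+1}) we obtain:

  H_0: rank C_0 − rank ∂_1 = 3 − 2 = 1, and the invariant factors of ∂_1 are all 1, so H_0 = Z.

H_0 = Z.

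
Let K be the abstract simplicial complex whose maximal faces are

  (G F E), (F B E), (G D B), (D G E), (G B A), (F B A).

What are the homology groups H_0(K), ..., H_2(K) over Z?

H_0 = Z,  H_1 = Z,  H_2 = 0.

Take the total order A < B < D < E < F < G on the vertex set. Then K (dimension 2) consists of the simplices:

  0-simplices (6): A, B, D, E, F, G
  1-simplices (12): AB, AF, AG, BD, BE, BF, BG, DE, DG, EF, EG, FG
  2-simplices (6): ABF, ABG, BDG, BEF, DEG, EFG

giving chain groups C_0 ≅ Z^6, C_1 ≅ Z^12, C_2 ≅ Z^6.

Boundary ∂_1: C_1 → C_0 is given by ∂[p,q] = [q] − [p].
The resulting 6×12 matrix has rank 5, and its Smith normal form has invariant factors (1,1,1,1,1).

The boundary map ∂_2: C_2 → C_1 acts by ∂[p,q,r] = [q,r] − [p,r] + [p,q]. For instance
  ∂BEF = EF − BF + BE,
  ∂ABF = BF − AF + AB.
The resulting 12×6 matrix has rank 6, and its Smith normal form has invariant factors (1,1,1,1,1,1).

Computing H_k = (kernel of ∂_k) / (image of ∂_{k+1}):

  H_0: rank C_0 − rank ∂_1 = 6 − 5 = 1, and the invariant factors of ∂_1 are all 1, so H_0 = Z.
  H_1: rank ker ∂_1 − rank ∂_2 = (12 − 5) − 6 = 1, and the invariant factors of ∂_2 are all 1, so H_1 = Z.
  H_2: rank ker ∂_2 − rank ∂_3 = (6 − 6) − 0 = 0, and there is no ∂_3, so H_2 = 0.

As a check, the Euler characteristic is 6 − 12 + 6 = 0, which agrees with 1 − 1 + 0 = 0.
(K is a triangulation of the cylinder S^1 x I.)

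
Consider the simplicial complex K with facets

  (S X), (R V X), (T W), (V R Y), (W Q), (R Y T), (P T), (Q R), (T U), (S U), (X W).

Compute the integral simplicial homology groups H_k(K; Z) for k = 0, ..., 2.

We work with the vertex ordering P < Q < R < S < T < U < V < W < X < Y. The simplices of K, each written with vertices in increasing order, are:

  0-simplices (10): P, Q, R, S, T, U, V, W, X, Y
  1-simplices (15): PT, QR, QW, RT, RV, RX, RY, SU, SX, TU, TW, TY, VX, VY, WX
  2-simplices (3): RTY, RVX, RVY

so the chain groups are C_0 ≅ Z^10, C_1 ≅ Z^15, C_2 ≅ Z^3.

Boundary ∂_1: C_1 → C_0 sends each edge [p,q] (with p < q) to q − p.
The 10×15 boundary matrix has rank 9 and Smith normal form diag(1,1,1,1,1,1,1,1,1).

∂_2: C_2 → C_1 acts by ∂[p,q,r] = [q,r] − [p,r] + [p,q]. For instance
  ∂RVY = VY − RY + RV,
  ∂RVX = VX − RX + RV.
As a 15×3 matrix over Z this has rank 3, with invariant factors (1,1,1).

Reading off H_k = ker ∂_k / im ∂_{k+1}:

  H_0: rank C_0 − rank ∂_1 = 10 − 9 = 1, and the invariant factors of ∂_1 are all 1, so H_0 ≅ Z.
  H_1: rank ker ∂_1 − rank ∂_2 = (15 − 9) − 3 = 3, and the invariant factors of ∂_2 are all 1, so H_1 ≅ Z^3.
  H_2: rank ker ∂_2 − rank ∂_3 = (3 − 3) − 0 = 0, and there is no ∂_3, so H_2 ≅ 0.

As a check, the Euler characteristic is 10 − 15 + 3 = -2, which agrees with 1 − 3 + 0 = -2.

H_0 ≅ Z,  H_1 ≅ Z^3,  H_2 = 0.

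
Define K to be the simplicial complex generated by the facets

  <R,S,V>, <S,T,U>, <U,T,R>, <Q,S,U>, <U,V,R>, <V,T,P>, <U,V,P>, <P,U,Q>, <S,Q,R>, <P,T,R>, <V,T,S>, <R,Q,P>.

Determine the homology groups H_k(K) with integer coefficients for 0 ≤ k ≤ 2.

K has 7 vertices, 18 edges, 12 triangles.
rank ∂_0 = 0, rank ∂_1 = 6 ⇒ b_0 = 7 − 0 − 6 = 1; all invariant factors of ∂_1 are 1 so no torsion. So H_0 = Z.
rank ∂_1 = 6, rank ∂_2 = 12 ⇒ b_1 = 18 − 6 − 12 = 0; ∂_2 has invariant factor(s) [2] giving torsion. So H_1 = Z/2.
rank ∂_2 = 12, rank ∂_3 = 0 ⇒ b_2 = 12 − 12 − 0 = 0. So H_2 = 0.

H_0 ≅ Z,  H_1 ≅ Z/2,  H_2 = 0.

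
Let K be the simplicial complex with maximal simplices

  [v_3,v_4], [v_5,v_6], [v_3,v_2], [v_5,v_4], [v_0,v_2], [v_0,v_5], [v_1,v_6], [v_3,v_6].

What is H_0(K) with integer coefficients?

K has 7 vertices, 8 edges.
rank ∂_0 = 0, rank ∂_1 = 6 ⇒ b_0 = 7 − 0 − 6 = 1; all invariant factors of ∂_1 are 1 so no torsion. So H_0 ≅ Z.

H_0 = Z.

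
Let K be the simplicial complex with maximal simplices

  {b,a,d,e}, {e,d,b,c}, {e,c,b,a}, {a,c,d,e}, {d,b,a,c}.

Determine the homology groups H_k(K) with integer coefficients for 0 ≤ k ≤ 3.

H_0 ≅ Z,  H_1 = 0,  H_2 = 0,  H_3 ≅ Z.

K has 5 vertices, 10 edges, 10 triangles, 5 3-simplices.
rank ∂_0 = 0, rank ∂_1 = 4 ⇒ b_0 = 5 − 0 − 4 = 1; all invariant factors of ∂_1 are 1 so no torsion. So H_0 ≅ Z.
rank ∂_1 = 4, rank ∂_2 = 6 ⇒ b_1 = 10 − 4 − 6 = 0; all invariant factors of ∂_2 are 1 so no torsion. So H_1 ≅ 0.
rank ∂_2 = 6, rank ∂_3 = 4 ⇒ b_2 = 10 − 6 − 4 = 0; all invariant factors of ∂_3 are 1 so no torsion. So H_2 ≅ 0.
rank ∂_3 = 4, rank ∂_4 = 0 ⇒ b_3 = 5 − 4 − 0 = 1. So H_3 ≅ Z.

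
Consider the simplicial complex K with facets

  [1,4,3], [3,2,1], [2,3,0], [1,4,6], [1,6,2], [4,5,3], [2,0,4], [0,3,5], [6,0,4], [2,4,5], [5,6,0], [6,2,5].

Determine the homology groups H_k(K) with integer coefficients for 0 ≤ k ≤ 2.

H_0 ≅ Z,  H_1 ≅ Z_2,  H_2 = 0.

K has 7 vertices, 18 edges, 12 triangles.
rank ∂_0 = 0, rank ∂_1 = 6 ⇒ b_0 = 7 − 0 − 6 = 1; all invariant factors of ∂_1 are 1 so no torsion. So H_0 ≅ Z.
rank ∂_1 = 6, rank ∂_2 = 12 ⇒ b_1 = 18 − 6 − 12 = 0; ∂_2 has invariant factor(s) [2] giving torsion. So H_1 ≅ Z_2.
rank ∂_2 = 12, rank ∂_3 = 0 ⇒ b_2 = 12 − 12 − 0 = 0. So H_2 ≅ 0.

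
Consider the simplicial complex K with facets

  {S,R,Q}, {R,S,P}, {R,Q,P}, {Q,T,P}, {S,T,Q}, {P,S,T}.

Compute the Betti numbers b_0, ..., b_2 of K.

Take the total order P < Q < R < S < T on the vertex set. Then K (dimension 2) consists of the simplices:

  0-simplices (5): P, Q, R, S, T
  1-simplices (9): PQ, PR, PS, PT, QR, QS, QT, RS, ST
  2-simplices (6): PQR, PQT, PRS, PST, QRS, QST

so the chain groups are C_0 ≅ Z^5, C_1 ≅ Z^9, C_2 ≅ Z^6.

The boundary map ∂_1: C_1 → C_0 is given by ∂[p,q] = [q] − [p]. For instance
  ∂ST = T − S.
This gives a 5×9 integer matrix of rank 4; reducing to Smith normal form yields diagonal entries (1,1,1,1).

Boundary ∂_2: C_2 → C_1 acts by ∂[p,q,r] = [q,r] − [p,r] + [p,q]. For instance
  ∂QRS = RS − QS + QR,
  ∂PRS = RS − PS + PR.
The 9×6 boundary matrix has rank 5 and Smith normal form diag(1,1,1,1,1).

From H_k ≅ ker(∂_k) / im(∂_{k+1}) we obtain:

  H_0: rank C_0 − rank ∂_1 = 5 − 4 = 1, and the invariant factors of ∂_1 are all 1, so H_0 ≅ Z.
  H_1: rank ker ∂_1 − rank ∂_2 = (9 − 4) − 5 = 0, and the invariant factors of ∂_2 are all 1, so H_1 ≅ 0.
  H_2: rank ker ∂_2 − rank ∂_3 = (6 − 5) − 0 = 1, and there is no ∂_3, so H_2 ≅ Z.

(K is a triangulation of the 2-sphere S^2.)

Hence the Betti numbers are b_0 = 1, b_1 = 0, b_2 = 1.

b_0 = 1, b_1 = 0, b_2 = 1.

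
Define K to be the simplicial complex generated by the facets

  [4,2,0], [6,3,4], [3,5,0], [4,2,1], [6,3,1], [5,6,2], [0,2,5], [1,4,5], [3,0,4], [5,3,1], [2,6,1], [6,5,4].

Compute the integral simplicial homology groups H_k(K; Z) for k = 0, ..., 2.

H_0 = Z,  H_1 = Z/2,  H_2 = 0.

We work with the vertex ordering 0 < 1 < 2 < 3 < 4 < 5 < 6. The simplices of K, each written with vertices in increasing order, are:

  0-simplices (7): [0], [1], [2], [3], [4], [5], [6]
  1-simplices (18): [0,2], [0,3], [0,4], [0,5], [1,2], [1,3], [1,4], [1,5], [1,6], [2,4], [2,5], [2,6], [3,4], [3,5], [3,6], [4,5], [4,6], [5,6]
  2-simplices (12): [0,2,4], [0,2,5], [0,3,4], [0,3,5], [1,2,4], [1,2,6], [1,3,5], [1,3,6], [1,4,5], [2,5,6], [3,4,6], [4,5,6]

so the chain groups are C_0 ≅ Z^7, C_1 ≅ Z^18, C_2 ≅ Z^12.

Boundary ∂_1: C_1 → C_0 is given by ∂[p,q] = [q] − [p]. For instance
  ∂[0,3] = [3] − [0].
The resulting 7×18 matrix has rank 6, and its Smith normal form has invariant factors (1,1,1,1,1,1).

Boundary ∂_2: C_2 → C_1 acts by ∂[p,q,r] = [q,r] − [p,r] + [p,q]. For instance
  ∂[0,2,4] = [2,4] − [0,4] + [0,2],
  ∂[2,5,6] = [5,6] − [2,6] + [2,5].
The resulting 18×12 matrix has rank 12, and its Smith normal form has invariant factors (1,1,1,1,1,1,1,1,1,1,1,2).

Computing H_k = (kernel of ∂_k) / (image of ∂_{k+1}):

  H_0: rank C_0 − rank ∂_1 = 7 − 6 = 1, and the invariant factors of ∂_1 are all 1, so H_0 = Z.
  H_1: rank ker ∂_1 − rank ∂_2 = (18 − 6) − 12 = 0, and ∂_2 has invariant factor 2 > 1, so H_1 = Z/2.
  H_2: rank ker ∂_2 − rank ∂_3 = (12 − 12) − 0 = 0, and there is no ∂_3, so H_2 = 0.

(K is a triangulation of the real projective plane RP^2.)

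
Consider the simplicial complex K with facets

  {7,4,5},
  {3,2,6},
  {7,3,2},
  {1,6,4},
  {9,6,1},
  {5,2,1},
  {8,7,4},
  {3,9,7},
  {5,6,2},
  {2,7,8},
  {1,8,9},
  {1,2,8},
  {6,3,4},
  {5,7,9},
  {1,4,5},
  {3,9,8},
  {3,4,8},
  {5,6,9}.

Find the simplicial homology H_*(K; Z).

We work with the vertex ordering 1 < 2 < 3 < 4 < 5 < 6 < 7 < 8 < 9. The simplices of K, each written with vertices in increasing order, are:

  0-simplices (9): [1], [2], [3], [4], [5], [6], [7], [8], [9]
  1-simplices (27): (27 of them)
  2-simplices (18): [1,2,5], [1,2,8], [1,4,5], [1,4,6], [1,6,9], [1,8,9], [2,3,6], [2,3,7], [2,5,6], [2,7,8], [3,4,6], [3,4,8], [3,7,9], [3,8,9], [4,5,7], [4,7,8], [5,6,9], [5,7,9]

giving chain groups C_0 ≅ Z^9, C_1 ≅ Z^27, C_2 ≅ Z^18.

∂_1: C_1 → C_0 is given by ∂[p,q] = [q] − [p].
The resulting 9×27 matrix has rank 8, and its Smith normal form has invariant factors (1,1,1,1,1,1,1,1).

Boundary ∂_2: C_2 → C_1 sends each 2-simplex [p,q,r] to [q,r] − [p,r] + [p,q]. For instance
  ∂[1,2,5] = [2,5] − [1,5] + [1,2],
  ∂[2,3,6] = [3,6] − [2,6] + [2,3].
The 27×18 boundary matrix has rank 18 and Smith normal form diag(1,1,1,1,1,1,1,1,1,1,1,1,1,1,1,1,1,2).

Reading off H_k = ker ∂_k / im ∂_{k+1}:

  H_0: rank C_0 − rank ∂_1 = 9 − 8 = 1, and the invariant factors of ∂_1 are all 1, so H_0 ≅ Z.
  H_1: rank ker ∂_1 − rank ∂_2 = (27 − 8) − 18 = 1, and ∂_2 has invariant factor 2 > 1, so H_1 ≅ Z ⊕ Z/2.
  H_2: rank ker ∂_2 − rank ∂_3 = (18 − 18) − 0 = 0, and there is no ∂_3, so H_2 ≅ 0.

As a check, the Euler characteristic is 9 − 27 + 18 = 0, which agrees with 1 − 1 + 0 = 0.

H_0 = Z,  H_1 = Z ⊕ Z/2,  H_2 = 0.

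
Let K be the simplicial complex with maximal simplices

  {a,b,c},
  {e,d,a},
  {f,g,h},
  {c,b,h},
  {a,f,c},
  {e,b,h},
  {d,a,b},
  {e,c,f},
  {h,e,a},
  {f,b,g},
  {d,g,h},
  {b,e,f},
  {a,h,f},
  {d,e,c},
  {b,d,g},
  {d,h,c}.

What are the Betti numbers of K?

Fix the vertex order a < b < c < d < e < f < g < h and write every simplex with vertices in increasing order. Then dim K = 2 and the simplices of K are:

  0-simplices (8): a, b, c, d, e, f, g, h
  1-simplices (24): ab, ac, ad, ae, af, ah, bc, bd, be, bf, bg, bh, cd, ce, cf, ch, de, dg, dh, ef, eh, fg, fh, gh
  2-simplices (16): abc, abd, acf, ade, aeh, afh, bch, bdg, bef, beh, bfg, cde, cdh, cef, dgh, fgh

so the chain groups are C_0 ≅ Z^8, C_1 ≅ Z^24, C_2 ≅ Z^16.

∂_1: C_1 → C_0 maps an edge to its endpoints' difference, ∂[p,q] = q − p. For instance
  ∂bf = f − b.
As a 8×24 matrix over Z this has rank 7, with invariant factors (1,1,1,1,1,1,1).

Boundary ∂_2: C_2 → C_1 sends each 2-simplex [p,q,r] to [q,r] − [p,r] + [p,q]. For instance
  ∂bfg = fg − bg + bf,
  ∂acf = cf − af + ac.
As a 24×16 matrix over Z this has rank 15, with invariant factors (1,1,1,1,1,1,1,1,1,1,1,1,1,1,1).

Now H_k = ker ∂_k / im ∂_{k+1}, so:

  H_0: rank C_0 − rank ∂_1 = 8 − 7 = 1, and the invariant factors of ∂_1 are all 1, so H_0 = Z.
  H_1: rank ker ∂_1 − rank ∂_2 = (24 − 7) − 15 = 2, and the invariant factors of ∂_2 are all 1, so H_1 = Z^2.
  H_2: rank ker ∂_2 − rank ∂_3 = (16 − 15) − 0 = 1, and there is no ∂_3, so H_2 = Z.

As a check, the Euler characteristic is 8 − 24 + 16 = 0, which agrees with 1 − 2 + 1 = 0.

Hence the Betti numbers are b_0 = 1, b_1 = 2, b_2 = 1.

b_0 = 1, b_1 = 2, b_2 = 1.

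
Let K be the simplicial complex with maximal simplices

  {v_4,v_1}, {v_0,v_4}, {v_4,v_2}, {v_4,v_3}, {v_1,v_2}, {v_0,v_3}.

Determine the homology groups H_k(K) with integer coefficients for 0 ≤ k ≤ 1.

H_0 = Z,  H_1 = Z^2.

Fix the vertex order v_0 < v_1 < v_2 < v_3 < v_4 and write every simplex with vertices in increasing order. Then dim K = 1 and the simplices of K are:

  0-simplices (5): [v_0], [v_1], [v_2], [v_3], [v_4]
  1-simplices (6): [v_0,v_3], [v_0,v_4], [v_1,v_2], [v_1,v_4], [v_2,v_4], [v_3,v_4]

Hence C_0 ≅ Z^5, C_1 ≅ Z^6.

The boundary map ∂_1: C_1 → C_0 is given by ∂[p,q] = [q] − [p]. For instance
  ∂[v_1,v_2] = [v_2] − [v_1].
The resulting 5×6 matrix has rank 4, and its Smith normal form has invariant factors (1,1,1,1).

Reading off H_k = ker ∂_k / im ∂_{k+1}:

  H_0: rank C_0 − rank ∂_1 = 5 − 4 = 1, and the invariant factors of ∂_1 are all 1, so H_0 ≅ Z.
  H_1: rank ker ∂_1 − rank ∂_2 = (6 − 4) − 0 = 2, and there is no ∂_2, so H_1 ≅ Z^2.

(K is a triangulation of a wedge of 2 circles.)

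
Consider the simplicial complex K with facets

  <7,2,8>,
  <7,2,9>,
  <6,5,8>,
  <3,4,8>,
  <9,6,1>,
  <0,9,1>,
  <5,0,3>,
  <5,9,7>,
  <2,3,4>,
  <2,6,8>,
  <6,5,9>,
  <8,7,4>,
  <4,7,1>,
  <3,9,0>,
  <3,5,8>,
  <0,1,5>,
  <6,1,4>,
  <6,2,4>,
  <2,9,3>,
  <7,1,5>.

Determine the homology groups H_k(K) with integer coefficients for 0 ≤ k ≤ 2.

H_0 ≅ Z,  H_1 ≅ Z ⊕ Z_2,  H_2 = 0.

Order the vertices as 0 < 1 < 2 < 3 < 4 < 5 < 6 < 7 < 8 < 9. Listing each simplex with vertices in this order, K has dimension 2 with simplices:

  0-simplices (10): [0], [1], [2], [3], [4], [5], [6], [7], [8], [9]
  1-simplices (30): (30 of them)
  2-simplices (20): (20 of them)

giving chain groups C_0 ≅ Z^10, C_1 ≅ Z^30, C_2 ≅ Z^20.

The boundary map ∂_1: C_1 → C_0 is given by ∂[p,q] = [q] − [p]. For instance
  ∂[0,3] = [3] − [0].
The resulting 10×30 matrix has rank 9, and its Smith normal form has invariant factors (1,1,1,1,1,1,1,1,1).

The boundary map ∂_2: C_2 → C_1 sends each 2-simplex [p,q,r] to [q,r] − [p,r] + [p,q]. For instance
  ∂[0,3,5] = [3,5] − [0,5] + [0,3],
  ∂[0,1,9] = [1,9] − [0,9] + [0,1].
The 30×20 boundary matrix has rank 20 and Smith normal form diag(1,1,1,1,1,1,1,1,1,1,1,1,1,1,1,1,1,1,1,2).

Now H_k = ker ∂_k / im ∂_{k+1}, so:

  H_0: rank C_0 − rank ∂_1 = 10 − 9 = 1, and the invariant factors of ∂_1 are all 1, so H_0 = Z.
  H_1: rank ker ∂_1 − rank ∂_2 = (30 − 9) − 20 = 1, and ∂_2 has invariant factor 2 > 1, so H_1 = Z ⊕ Z_2.
  H_2: rank ker ∂_2 − rank ∂_3 = (20 − 20) − 0 = 0, and there is no ∂_3, so H_2 = 0.

As a check, the Euler characteristic is 10 − 30 + 20 = 0, which agrees with 1 − 1 + 0 = 0.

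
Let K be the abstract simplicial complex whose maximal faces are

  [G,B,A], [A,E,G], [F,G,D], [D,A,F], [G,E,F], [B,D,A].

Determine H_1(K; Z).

H_1 ≅ Z.

Order the vertices as A < B < D < E < F < G. Listing each simplex with vertices in this order, K has dimension 2 with simplices:

  0-simplices (6): A, B, D, E, F, G
  1-simplices (12): AB, AD, AE, AF, AG, BD, BG, DF, DG, EF, EG, FG
  2-simplices (6): ABD, ABG, ADF, AEG, DFG, EFG

so the chain groups are C_0 ≅ Z^6, C_1 ≅ Z^12, C_2 ≅ Z^6.

The boundary map ∂_1: C_1 → C_0 sends each edge [p,q] (with p < q) to q − p.
The 6×12 boundary matrix has rank 5 and Smith normal form diag(1,1,1,1,1).

Boundary ∂_2: C_2 → C_1 acts by ∂[p,q,r] = [q,r] − [p,r] + [p,q]. For instance
  ∂AEG = EG − AG + AE,
  ∂EFG = FG − EG + EF.
The resulting 12×6 matrix has rank 6, and its Smith normal form has invariant factors (1,1,1,1,1,1).

Reading off H_k = ker ∂_k / im ∂_{k+1}:

  H_1: rank ker ∂_1 − rank ∂_2 = (12 − 5) − 6 = 1, and the invariant factors of ∂_2 are all 1, so H_1 = Z.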